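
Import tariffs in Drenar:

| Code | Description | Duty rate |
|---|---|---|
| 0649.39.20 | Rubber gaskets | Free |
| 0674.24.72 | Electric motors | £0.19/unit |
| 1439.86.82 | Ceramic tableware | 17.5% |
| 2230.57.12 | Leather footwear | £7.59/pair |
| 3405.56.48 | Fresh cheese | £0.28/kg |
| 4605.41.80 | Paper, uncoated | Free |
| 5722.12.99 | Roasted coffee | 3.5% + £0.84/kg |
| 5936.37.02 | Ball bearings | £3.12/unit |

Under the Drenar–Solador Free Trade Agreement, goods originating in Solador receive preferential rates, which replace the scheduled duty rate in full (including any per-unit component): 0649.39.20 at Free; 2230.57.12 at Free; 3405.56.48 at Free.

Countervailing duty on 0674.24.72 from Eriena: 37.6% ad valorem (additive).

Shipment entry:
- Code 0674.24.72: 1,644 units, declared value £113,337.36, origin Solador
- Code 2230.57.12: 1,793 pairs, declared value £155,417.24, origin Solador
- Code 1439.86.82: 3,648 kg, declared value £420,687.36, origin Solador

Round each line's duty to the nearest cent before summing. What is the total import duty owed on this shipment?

£73,932.65

Line 1 (0674.24.72, Solador, 1,644 units, £113,337.36):
Base rate for 0674.24.72 is £0.19/unit.
Origin Solador is the FTA partner but 0674.24.72 is not on the preference list; base rate stands.
The additional-duty order on 0674.24.72 targets Eriena, not Solador; it does not apply.
Duty = 1,644 × £0.19 = £312.36.
Line 2 (2230.57.12, Solador, 1,793 pairs, £155,417.24):
Base rate for 2230.57.12 is £7.59/pair.
Origin Solador qualifies under the Drenar–Solador agreement and 2230.57.12 is covered: preferential rate Free applies instead.
Duty = £155,417.24 × 0% = £0.00.
Line 3 (1439.86.82, Solador, 3,648 kg, £420,687.36):
Base rate for 1439.86.82 is 17.5%.
Origin Solador is the FTA partner but 1439.86.82 is not on the preference list; base rate stands.
Duty = £420,687.36 × 17.5% = £73,620.29.
Total = £312.36 + £0.00 + £73,620.29 = £73,932.65.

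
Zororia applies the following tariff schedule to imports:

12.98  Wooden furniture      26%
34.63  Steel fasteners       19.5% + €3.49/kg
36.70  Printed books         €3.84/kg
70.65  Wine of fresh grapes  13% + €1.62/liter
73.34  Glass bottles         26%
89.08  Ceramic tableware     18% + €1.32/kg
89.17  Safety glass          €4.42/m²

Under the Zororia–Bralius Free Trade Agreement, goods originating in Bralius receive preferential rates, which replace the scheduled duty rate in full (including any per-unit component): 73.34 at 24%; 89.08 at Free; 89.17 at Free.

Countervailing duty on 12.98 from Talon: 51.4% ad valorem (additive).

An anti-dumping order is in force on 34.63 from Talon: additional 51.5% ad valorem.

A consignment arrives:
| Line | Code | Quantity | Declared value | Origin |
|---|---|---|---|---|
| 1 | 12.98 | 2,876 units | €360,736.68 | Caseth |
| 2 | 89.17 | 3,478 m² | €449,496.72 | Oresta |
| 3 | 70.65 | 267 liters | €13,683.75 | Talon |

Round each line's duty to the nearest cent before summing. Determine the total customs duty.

€111,375.73

Line 1 (12.98, Caseth, 2,876 units, €360,736.68):
Base rate for 12.98 is 26%.
The additional-duty order on 12.98 targets Talon, not Caseth; it does not apply.
Duty = €360,736.68 × 26% = €93,791.54.
Line 2 (89.17, Oresta, 3,478 m², €449,496.72):
Base rate for 89.17 is €4.42/m².
89.17 has an FTA preferential rate, but origin Oresta is not Bralius; base rate stands.
Duty = 3,478 × €4.42 = €15,372.76.
Line 3 (70.65, Talon, 267 liters, €13,683.75):
Base rate for 70.65 is 13% + €1.62/liter.
Duty = €13,683.75 × 13% + 267 × €1.62 = €2,211.43.
Total = €93,791.54 + €15,372.76 + €2,211.43 = €111,375.73.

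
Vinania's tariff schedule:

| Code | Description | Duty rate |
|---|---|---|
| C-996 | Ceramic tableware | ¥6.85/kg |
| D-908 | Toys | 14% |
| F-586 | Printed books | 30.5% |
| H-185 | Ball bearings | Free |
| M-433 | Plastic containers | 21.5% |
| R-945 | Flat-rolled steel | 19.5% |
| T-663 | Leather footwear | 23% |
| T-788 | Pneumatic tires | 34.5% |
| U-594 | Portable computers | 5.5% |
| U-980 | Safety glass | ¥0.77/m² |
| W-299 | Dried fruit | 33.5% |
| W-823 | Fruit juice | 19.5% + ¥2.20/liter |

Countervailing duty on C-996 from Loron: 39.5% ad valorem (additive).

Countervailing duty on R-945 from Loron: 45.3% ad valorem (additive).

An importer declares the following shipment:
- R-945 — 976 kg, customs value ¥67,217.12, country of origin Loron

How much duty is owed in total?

Line 1 (R-945, Loron, 976 kg, ¥67,217.12):
Base rate for R-945 is 19.5%.
Additional duty on R-945 from Loron: +45.3%. Applied ad valorem rate: 19.5% + 45.3% = 64.8%.
Duty = ¥67,217.12 × 64.8% = ¥43,556.69.

¥43,556.69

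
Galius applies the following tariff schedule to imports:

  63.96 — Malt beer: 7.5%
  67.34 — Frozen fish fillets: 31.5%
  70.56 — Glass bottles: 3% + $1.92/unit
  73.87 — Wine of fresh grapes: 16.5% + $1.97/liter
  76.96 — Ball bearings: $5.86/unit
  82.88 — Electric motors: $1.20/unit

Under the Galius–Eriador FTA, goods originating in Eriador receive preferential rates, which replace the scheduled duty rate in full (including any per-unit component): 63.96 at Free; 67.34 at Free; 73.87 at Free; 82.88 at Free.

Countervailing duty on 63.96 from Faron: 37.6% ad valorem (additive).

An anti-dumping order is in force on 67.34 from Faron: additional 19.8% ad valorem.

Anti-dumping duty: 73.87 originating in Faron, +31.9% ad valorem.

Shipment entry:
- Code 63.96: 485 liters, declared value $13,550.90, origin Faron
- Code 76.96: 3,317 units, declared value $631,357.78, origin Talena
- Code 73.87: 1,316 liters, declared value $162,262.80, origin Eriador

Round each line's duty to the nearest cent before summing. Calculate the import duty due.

$25,549.08

Line 1 (63.96, Faron, 485 liters, $13,550.90):
Base rate for 63.96 is 7.5%.
63.96 has an FTA preferential rate, but origin Faron is not Eriador; base rate stands.
Additional duty on 63.96 from Faron: +37.6%. Applied ad valorem rate: 7.5% + 37.6% = 45.1%.
Duty = $13,550.90 × 45.1% = $6,111.46.
Line 2 (76.96, Talena, 3,317 units, $631,357.78):
Base rate for 76.96 is $5.86/unit.
Duty = 3,317 × $5.86 = $19,437.62.
Line 3 (73.87, Eriador, 1,316 liters, $162,262.80):
Base rate for 73.87 is 16.5% + $1.97/liter.
Origin Eriador qualifies under the Galius–Eriador agreement and 73.87 is covered: preferential rate Free applies instead.
The additional-duty order on 73.87 targets Faron, not Eriador; it does not apply.
Duty = $162,262.80 × 0% = $0.00.
Total = $6,111.46 + $19,437.62 + $0.00 = $25,549.08.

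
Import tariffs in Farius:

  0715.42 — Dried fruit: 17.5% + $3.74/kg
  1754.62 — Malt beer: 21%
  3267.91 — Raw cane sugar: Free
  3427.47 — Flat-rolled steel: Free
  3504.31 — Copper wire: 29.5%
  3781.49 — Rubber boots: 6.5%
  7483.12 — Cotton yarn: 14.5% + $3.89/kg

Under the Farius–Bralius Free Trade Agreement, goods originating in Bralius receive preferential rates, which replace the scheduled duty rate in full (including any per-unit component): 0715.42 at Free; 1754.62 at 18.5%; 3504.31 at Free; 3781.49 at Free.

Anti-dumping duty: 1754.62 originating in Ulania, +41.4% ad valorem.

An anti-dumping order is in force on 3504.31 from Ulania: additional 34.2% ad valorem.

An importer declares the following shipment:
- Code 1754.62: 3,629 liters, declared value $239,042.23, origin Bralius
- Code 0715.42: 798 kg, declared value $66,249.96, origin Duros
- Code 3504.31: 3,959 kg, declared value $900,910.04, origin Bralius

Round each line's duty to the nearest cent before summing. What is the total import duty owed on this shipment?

Line 1 (1754.62, Bralius, 3,629 liters, $239,042.23):
Base rate for 1754.62 is 21%.
Origin Bralius qualifies under the Farius–Bralius agreement and 1754.62 is covered: preferential rate 18.5% applies instead.
The additional-duty order on 1754.62 targets Ulania, not Bralius; it does not apply.
Duty = $239,042.23 × 18.5% = $44,222.81.
Line 2 (0715.42, Duros, 798 kg, $66,249.96):
Base rate for 0715.42 is 17.5% + $3.74/kg.
0715.42 has an FTA preferential rate, but origin Duros is not Bralius; base rate stands.
Duty = $66,249.96 × 17.5% + 798 × $3.74 = $14,578.26.
Line 3 (3504.31, Bralius, 3,959 kg, $900,910.04):
Base rate for 3504.31 is 29.5%.
Origin Bralius qualifies under the Farius–Bralius agreement and 3504.31 is covered: preferential rate Free applies instead.
The additional-duty order on 3504.31 targets Ulania, not Bralius; it does not apply.
Duty = $900,910.04 × 0% = $0.00.
Total = $44,222.81 + $14,578.26 + $0.00 = $58,801.07.

$58,801.07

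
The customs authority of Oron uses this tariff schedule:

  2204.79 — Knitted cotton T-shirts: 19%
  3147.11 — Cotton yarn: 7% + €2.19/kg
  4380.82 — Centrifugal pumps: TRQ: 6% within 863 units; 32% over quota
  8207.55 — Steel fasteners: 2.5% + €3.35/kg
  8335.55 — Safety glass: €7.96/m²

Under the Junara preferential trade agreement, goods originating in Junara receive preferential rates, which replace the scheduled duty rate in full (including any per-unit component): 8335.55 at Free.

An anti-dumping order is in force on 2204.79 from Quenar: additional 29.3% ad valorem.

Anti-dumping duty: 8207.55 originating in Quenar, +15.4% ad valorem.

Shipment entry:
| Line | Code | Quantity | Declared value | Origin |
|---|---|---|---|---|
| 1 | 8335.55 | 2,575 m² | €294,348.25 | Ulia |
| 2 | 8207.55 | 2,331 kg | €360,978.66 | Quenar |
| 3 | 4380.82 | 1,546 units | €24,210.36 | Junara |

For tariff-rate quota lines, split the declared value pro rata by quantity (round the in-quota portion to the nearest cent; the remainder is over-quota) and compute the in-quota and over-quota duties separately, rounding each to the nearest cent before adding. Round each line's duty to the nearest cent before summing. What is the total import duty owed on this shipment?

€97,154.55

Line 1 (8335.55, Ulia, 2,575 m², €294,348.25):
Base rate for 8335.55 is €7.96/m².
8335.55 has an FTA preferential rate, but origin Ulia is not Junara; base rate stands.
Duty = 2,575 × €7.96 = €20,497.00.
Line 2 (8207.55, Quenar, 2,331 kg, €360,978.66):
Base rate for 8207.55 is 2.5% + €3.35/kg.
Additional duty on 8207.55 from Quenar: +15.4%. Applied ad valorem rate: 2.5% + 15.4% = 17.9%.
Duty = €360,978.66 × 17.9% + 2,331 × €3.35 = €72,424.03.
Line 3 (4380.82, Junara, 1,546 units, €24,210.36):
Code 4380.82 is under a tariff-rate quota (threshold 863 units). In-quota: 863 units at 6%; over-quota: 683 units at 32%.
Pro-rata value split: in-quota = €24,210.36 × 863/1,546 = €13,514.58; over-quota = €24,210.36 − €13,514.58 = €10,695.78.
In-quota duty = €13,514.58 × 6% = €810.87. Over-quota duty = €10,695.78 × 32% = €3,422.65.
Line duty = €810.87 + €3,422.65 = €4,233.52.
Total = €20,497.00 + €72,424.03 + €4,233.52 = €97,154.55.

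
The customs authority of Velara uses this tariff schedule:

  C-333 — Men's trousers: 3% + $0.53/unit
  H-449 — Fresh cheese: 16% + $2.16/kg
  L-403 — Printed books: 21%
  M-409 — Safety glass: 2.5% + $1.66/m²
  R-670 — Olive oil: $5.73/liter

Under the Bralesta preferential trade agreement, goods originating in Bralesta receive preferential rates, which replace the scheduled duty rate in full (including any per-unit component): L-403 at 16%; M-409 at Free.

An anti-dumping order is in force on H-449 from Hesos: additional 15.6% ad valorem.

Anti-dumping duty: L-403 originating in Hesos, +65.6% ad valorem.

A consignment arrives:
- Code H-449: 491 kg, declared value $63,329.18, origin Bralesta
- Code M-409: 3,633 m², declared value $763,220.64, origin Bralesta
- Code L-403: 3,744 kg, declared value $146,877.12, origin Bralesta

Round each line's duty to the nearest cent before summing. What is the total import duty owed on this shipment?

Line 1 (H-449, Bralesta, 491 kg, $63,329.18):
Base rate for H-449 is 16% + $2.16/kg.
Origin Bralesta is the FTA partner but H-449 is not on the preference list; base rate stands.
The additional-duty order on H-449 targets Hesos, not Bralesta; it does not apply.
Duty = $63,329.18 × 16% + 491 × $2.16 = $11,193.23.
Line 2 (M-409, Bralesta, 3,633 m², $763,220.64):
Base rate for M-409 is 2.5% + $1.66/m².
Origin Bralesta qualifies under the Velara–Bralesta agreement and M-409 is covered: preferential rate Free applies instead.
Duty = $763,220.64 × 0% = $0.00.
Line 3 (L-403, Bralesta, 3,744 kg, $146,877.12):
Base rate for L-403 is 21%.
Origin Bralesta qualifies under the Velara–Bralesta agreement and L-403 is covered: preferential rate 16% applies instead.
The additional-duty order on L-403 targets Hesos, not Bralesta; it does not apply.
Duty = $146,877.12 × 16% = $23,500.34.
Total = $11,193.23 + $0.00 + $23,500.34 = $34,693.57.

$34,693.57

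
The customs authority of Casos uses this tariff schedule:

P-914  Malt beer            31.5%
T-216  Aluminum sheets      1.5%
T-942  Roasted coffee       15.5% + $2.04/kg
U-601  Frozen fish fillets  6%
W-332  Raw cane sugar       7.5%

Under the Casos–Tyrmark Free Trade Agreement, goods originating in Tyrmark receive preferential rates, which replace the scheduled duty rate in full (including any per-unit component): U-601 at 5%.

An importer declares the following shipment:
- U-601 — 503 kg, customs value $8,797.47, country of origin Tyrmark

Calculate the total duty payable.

$439.87

Line 1 (U-601, Tyrmark, 503 kg, $8,797.47):
Base rate for U-601 is 6%.
Origin Tyrmark qualifies under the Casos–Tyrmark agreement and U-601 is covered: preferential rate 5% applies instead.
Duty = $8,797.47 × 5% = $439.87.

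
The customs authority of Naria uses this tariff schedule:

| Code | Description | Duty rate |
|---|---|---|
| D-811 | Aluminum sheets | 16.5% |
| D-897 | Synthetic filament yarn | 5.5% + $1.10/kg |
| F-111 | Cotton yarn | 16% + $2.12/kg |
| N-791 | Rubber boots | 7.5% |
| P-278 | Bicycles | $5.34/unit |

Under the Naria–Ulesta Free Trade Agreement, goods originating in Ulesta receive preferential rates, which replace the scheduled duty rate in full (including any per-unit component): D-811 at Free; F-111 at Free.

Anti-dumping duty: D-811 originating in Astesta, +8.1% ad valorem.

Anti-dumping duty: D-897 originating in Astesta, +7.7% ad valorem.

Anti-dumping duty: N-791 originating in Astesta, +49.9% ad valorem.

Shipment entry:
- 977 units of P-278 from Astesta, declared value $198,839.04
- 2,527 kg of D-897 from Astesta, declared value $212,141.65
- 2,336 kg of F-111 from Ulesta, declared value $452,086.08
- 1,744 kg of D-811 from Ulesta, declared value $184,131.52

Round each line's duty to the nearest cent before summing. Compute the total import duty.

$35,999.58

Line 1 (P-278, Astesta, 977 units, $198,839.04):
Base rate for P-278 is $5.34/unit.
Duty = 977 × $5.34 = $5,217.18.
Line 2 (D-897, Astesta, 2,527 kg, $212,141.65):
Base rate for D-897 is 5.5% + $1.10/kg.
Additional duty on D-897 from Astesta: +7.7%. Applied ad valorem rate: 5.5% + 7.7% = 13.2%.
Duty = $212,141.65 × 13.2% + 2,527 × $1.10 = $30,782.40.
Line 3 (F-111, Ulesta, 2,336 kg, $452,086.08):
Base rate for F-111 is 16% + $2.12/kg.
Origin Ulesta qualifies under the Naria–Ulesta agreement and F-111 is covered: preferential rate Free applies instead.
Duty = $452,086.08 × 0% = $0.00.
Line 4 (D-811, Ulesta, 1,744 kg, $184,131.52):
Base rate for D-811 is 16.5%.
Origin Ulesta qualifies under the Naria–Ulesta agreement and D-811 is covered: preferential rate Free applies instead.
The additional-duty order on D-811 targets Astesta, not Ulesta; it does not apply.
Duty = $184,131.52 × 0% = $0.00.
Total = $5,217.18 + $30,782.40 + $0.00 + $0.00 = $35,999.58.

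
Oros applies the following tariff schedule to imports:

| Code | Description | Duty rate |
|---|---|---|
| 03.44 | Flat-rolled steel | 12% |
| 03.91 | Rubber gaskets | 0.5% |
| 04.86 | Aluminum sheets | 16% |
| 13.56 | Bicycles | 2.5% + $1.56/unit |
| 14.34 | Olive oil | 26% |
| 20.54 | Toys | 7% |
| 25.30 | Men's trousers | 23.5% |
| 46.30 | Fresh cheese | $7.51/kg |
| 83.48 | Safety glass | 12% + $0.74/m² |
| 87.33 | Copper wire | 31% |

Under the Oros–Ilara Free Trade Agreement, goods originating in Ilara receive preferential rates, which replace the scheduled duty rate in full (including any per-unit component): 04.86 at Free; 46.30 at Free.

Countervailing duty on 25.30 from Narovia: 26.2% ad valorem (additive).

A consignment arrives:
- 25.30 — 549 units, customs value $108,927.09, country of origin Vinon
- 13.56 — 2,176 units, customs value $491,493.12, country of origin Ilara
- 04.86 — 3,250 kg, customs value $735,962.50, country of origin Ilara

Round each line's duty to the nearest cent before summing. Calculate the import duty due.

$41,279.76

Line 1 (25.30, Vinon, 549 units, $108,927.09):
Base rate for 25.30 is 23.5%.
The additional-duty order on 25.30 targets Narovia, not Vinon; it does not apply.
Duty = $108,927.09 × 23.5% = $25,597.87.
Line 2 (13.56, Ilara, 2,176 units, $491,493.12):
Base rate for 13.56 is 2.5% + $1.56/unit.
Origin Ilara is the FTA partner but 13.56 is not on the preference list; base rate stands.
Duty = $491,493.12 × 2.5% + 2,176 × $1.56 = $15,681.89.
Line 3 (04.86, Ilara, 3,250 kg, $735,962.50):
Base rate for 04.86 is 16%.
Origin Ilara qualifies under the Oros–Ilara agreement and 04.86 is covered: preferential rate Free applies instead.
Duty = $735,962.50 × 0% = $0.00.
Total = $25,597.87 + $15,681.89 + $0.00 = $41,279.76.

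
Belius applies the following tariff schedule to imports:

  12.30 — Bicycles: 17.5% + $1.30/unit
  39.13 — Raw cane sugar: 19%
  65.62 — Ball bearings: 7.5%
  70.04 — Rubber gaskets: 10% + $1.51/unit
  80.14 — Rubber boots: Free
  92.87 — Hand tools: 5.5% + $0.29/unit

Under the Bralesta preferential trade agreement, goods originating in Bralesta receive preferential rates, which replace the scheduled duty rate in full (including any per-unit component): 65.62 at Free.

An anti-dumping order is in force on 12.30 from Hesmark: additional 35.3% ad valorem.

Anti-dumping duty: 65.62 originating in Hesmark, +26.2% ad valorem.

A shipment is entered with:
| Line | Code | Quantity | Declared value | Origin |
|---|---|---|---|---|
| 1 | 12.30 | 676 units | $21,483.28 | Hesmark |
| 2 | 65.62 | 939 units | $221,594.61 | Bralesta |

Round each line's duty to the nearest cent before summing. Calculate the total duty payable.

$12,221.97

Line 1 (12.30, Hesmark, 676 units, $21,483.28):
Base rate for 12.30 is 17.5% + $1.30/unit.
Additional duty on 12.30 from Hesmark: +35.3%. Applied ad valorem rate: 17.5% + 35.3% = 52.8%.
Duty = $21,483.28 × 52.8% + 676 × $1.30 = $12,221.97.
Line 2 (65.62, Bralesta, 939 units, $221,594.61):
Base rate for 65.62 is 7.5%.
Origin Bralesta qualifies under the Belius–Bralesta agreement and 65.62 is covered: preferential rate Free applies instead.
The additional-duty order on 65.62 targets Hesmark, not Bralesta; it does not apply.
Duty = $221,594.61 × 0% = $0.00.
Total = $12,221.97 + $0.00 = $12,221.97.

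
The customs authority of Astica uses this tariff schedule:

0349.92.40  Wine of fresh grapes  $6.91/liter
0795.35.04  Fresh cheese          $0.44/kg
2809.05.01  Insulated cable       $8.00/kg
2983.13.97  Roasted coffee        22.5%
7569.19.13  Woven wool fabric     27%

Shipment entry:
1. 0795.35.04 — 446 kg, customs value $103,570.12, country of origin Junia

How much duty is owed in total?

$196.24

Line 1 (0795.35.04, Junia, 446 kg, $103,570.12):
Base rate for 0795.35.04 is $0.44/kg.
Duty = 446 × $0.44 = $196.24.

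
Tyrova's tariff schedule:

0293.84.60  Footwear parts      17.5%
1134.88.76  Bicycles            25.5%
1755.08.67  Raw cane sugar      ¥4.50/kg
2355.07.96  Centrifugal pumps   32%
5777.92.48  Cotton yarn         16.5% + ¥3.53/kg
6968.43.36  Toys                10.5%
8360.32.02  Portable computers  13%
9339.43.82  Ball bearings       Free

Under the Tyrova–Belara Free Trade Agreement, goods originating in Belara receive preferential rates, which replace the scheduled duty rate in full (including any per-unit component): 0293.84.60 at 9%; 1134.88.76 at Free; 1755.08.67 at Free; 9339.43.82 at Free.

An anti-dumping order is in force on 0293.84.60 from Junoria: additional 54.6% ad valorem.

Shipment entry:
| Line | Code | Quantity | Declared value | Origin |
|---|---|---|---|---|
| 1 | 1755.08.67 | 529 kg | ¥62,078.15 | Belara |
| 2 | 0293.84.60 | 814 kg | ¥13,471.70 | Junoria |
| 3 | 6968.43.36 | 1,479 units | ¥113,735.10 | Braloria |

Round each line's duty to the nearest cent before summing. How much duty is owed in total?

¥21,655.29

Line 1 (1755.08.67, Belara, 529 kg, ¥62,078.15):
Base rate for 1755.08.67 is ¥4.50/kg.
Origin Belara qualifies under the Tyrova–Belara agreement and 1755.08.67 is covered: preferential rate Free applies instead.
Duty = ¥62,078.15 × 0% = ¥0.00.
Line 2 (0293.84.60, Junoria, 814 kg, ¥13,471.70):
Base rate for 0293.84.60 is 17.5%.
0293.84.60 has an FTA preferential rate, but origin Junoria is not Belara; base rate stands.
Additional duty on 0293.84.60 from Junoria: +54.6%. Applied ad valorem rate: 17.5% + 54.6% = 72.1%.
Duty = ¥13,471.70 × 72.1% = ¥9,713.10.
Line 3 (6968.43.36, Braloria, 1,479 units, ¥113,735.10):
Base rate for 6968.43.36 is 10.5%.
Duty = ¥113,735.10 × 10.5% = ¥11,942.19.
Total = ¥0.00 + ¥9,713.10 + ¥11,942.19 = ¥21,655.29.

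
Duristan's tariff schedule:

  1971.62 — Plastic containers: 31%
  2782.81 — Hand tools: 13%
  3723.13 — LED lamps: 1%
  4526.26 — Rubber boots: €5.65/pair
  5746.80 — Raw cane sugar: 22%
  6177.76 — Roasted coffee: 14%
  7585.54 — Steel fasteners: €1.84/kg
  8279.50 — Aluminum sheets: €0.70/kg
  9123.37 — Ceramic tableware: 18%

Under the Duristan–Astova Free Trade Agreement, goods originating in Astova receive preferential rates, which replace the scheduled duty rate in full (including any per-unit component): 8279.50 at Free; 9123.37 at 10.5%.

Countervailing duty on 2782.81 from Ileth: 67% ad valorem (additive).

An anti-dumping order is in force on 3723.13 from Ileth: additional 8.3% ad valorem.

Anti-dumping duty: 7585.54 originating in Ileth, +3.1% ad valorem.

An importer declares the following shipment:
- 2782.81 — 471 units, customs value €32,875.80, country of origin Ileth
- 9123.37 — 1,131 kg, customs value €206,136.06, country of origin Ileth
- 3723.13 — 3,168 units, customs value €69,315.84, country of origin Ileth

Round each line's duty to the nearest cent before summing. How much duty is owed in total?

€69,851.50

Line 1 (2782.81, Ileth, 471 units, €32,875.80):
Base rate for 2782.81 is 13%.
Additional duty on 2782.81 from Ileth: +67%. Applied ad valorem rate: 13% + 67% = 80%.
Duty = €32,875.80 × 80% = €26,300.64.
Line 2 (9123.37, Ileth, 1,131 kg, €206,136.06):
Base rate for 9123.37 is 18%.
9123.37 has an FTA preferential rate, but origin Ileth is not Astova; base rate stands.
Duty = €206,136.06 × 18% = €37,104.49.
Line 3 (3723.13, Ileth, 3,168 units, €69,315.84):
Base rate for 3723.13 is 1%.
Additional duty on 3723.13 from Ileth: +8.3%. Applied ad valorem rate: 1% + 8.3% = 9.3%.
Duty = €69,315.84 × 9.3% = €6,446.37.
Total = €26,300.64 + €37,104.49 + €6,446.37 = €69,851.50.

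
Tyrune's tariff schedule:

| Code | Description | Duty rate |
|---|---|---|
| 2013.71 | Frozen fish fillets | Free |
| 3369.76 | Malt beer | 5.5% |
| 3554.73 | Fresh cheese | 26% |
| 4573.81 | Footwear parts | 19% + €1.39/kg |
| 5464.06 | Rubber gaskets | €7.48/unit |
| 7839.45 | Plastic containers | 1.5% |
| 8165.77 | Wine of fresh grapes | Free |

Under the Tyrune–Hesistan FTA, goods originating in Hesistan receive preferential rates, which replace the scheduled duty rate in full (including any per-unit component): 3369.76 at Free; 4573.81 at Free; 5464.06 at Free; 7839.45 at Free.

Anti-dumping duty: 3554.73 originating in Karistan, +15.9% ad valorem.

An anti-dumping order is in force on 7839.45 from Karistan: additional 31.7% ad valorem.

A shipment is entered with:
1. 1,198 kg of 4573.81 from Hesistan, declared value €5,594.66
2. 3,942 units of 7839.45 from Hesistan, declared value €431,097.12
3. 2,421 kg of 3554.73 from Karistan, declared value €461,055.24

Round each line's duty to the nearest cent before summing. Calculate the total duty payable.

Line 1 (4573.81, Hesistan, 1,198 kg, €5,594.66):
Base rate for 4573.81 is 19% + €1.39/kg.
Origin Hesistan qualifies under the Tyrune–Hesistan agreement and 4573.81 is covered: preferential rate Free applies instead.
Duty = €5,594.66 × 0% = €0.00.
Line 2 (7839.45, Hesistan, 3,942 units, €431,097.12):
Base rate for 7839.45 is 1.5%.
Origin Hesistan qualifies under the Tyrune–Hesistan agreement and 7839.45 is covered: preferential rate Free applies instead.
The additional-duty order on 7839.45 targets Karistan, not Hesistan; it does not apply.
Duty = €431,097.12 × 0% = €0.00.
Line 3 (3554.73, Karistan, 2,421 kg, €461,055.24):
Base rate for 3554.73 is 26%.
Additional duty on 3554.73 from Karistan: +15.9%. Applied ad valorem rate: 26% + 15.9% = 41.9%.
Duty = €461,055.24 × 41.9% = €193,182.15.
Total = €0.00 + €0.00 + €193,182.15 = €193,182.15.

€193,182.15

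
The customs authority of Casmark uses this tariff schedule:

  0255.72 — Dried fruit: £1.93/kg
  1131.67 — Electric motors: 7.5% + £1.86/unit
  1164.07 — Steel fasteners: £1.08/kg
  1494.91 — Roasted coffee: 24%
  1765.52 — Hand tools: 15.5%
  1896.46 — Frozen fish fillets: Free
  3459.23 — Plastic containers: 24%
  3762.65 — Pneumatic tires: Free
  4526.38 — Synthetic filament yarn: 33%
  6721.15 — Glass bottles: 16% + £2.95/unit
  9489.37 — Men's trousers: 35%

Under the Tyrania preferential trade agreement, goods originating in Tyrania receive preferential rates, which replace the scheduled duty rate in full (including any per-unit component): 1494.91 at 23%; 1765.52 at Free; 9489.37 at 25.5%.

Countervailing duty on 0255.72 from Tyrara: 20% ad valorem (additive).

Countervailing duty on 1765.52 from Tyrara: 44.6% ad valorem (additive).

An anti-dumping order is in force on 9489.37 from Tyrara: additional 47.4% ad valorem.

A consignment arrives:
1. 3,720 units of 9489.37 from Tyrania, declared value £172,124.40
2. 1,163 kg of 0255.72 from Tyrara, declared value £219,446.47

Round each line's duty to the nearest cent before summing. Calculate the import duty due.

Line 1 (9489.37, Tyrania, 3,720 units, £172,124.40):
Base rate for 9489.37 is 35%.
Origin Tyrania qualifies under the Casmark–Tyrania agreement and 9489.37 is covered: preferential rate 25.5% applies instead.
The additional-duty order on 9489.37 targets Tyrara, not Tyrania; it does not apply.
Duty = £172,124.40 × 25.5% = £43,891.72.
Line 2 (0255.72, Tyrara, 1,163 kg, £219,446.47):
Base rate for 0255.72 is £1.93/kg.
Additional duty on 0255.72 from Tyrara: +20% ad valorem. Applied ad valorem rate = 20%.
Duty = £219,446.47 × 20% + 1,163 × £1.93 = £46,133.88.
Total = £43,891.72 + £46,133.88 = £90,025.60.

£90,025.60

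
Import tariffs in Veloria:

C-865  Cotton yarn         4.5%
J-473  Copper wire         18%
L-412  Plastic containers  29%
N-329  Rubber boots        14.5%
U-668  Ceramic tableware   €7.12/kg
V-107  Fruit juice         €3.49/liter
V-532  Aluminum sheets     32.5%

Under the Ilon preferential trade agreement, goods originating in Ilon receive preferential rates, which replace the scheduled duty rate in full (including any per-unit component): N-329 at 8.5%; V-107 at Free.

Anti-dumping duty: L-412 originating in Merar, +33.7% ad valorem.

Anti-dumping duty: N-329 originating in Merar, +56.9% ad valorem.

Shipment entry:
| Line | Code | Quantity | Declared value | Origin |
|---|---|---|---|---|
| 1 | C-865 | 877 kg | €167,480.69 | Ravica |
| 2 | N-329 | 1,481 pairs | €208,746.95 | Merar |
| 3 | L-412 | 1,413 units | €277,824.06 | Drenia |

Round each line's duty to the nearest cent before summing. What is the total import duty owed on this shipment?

€237,150.93

Line 1 (C-865, Ravica, 877 kg, €167,480.69):
Base rate for C-865 is 4.5%.
Duty = €167,480.69 × 4.5% = €7,536.63.
Line 2 (N-329, Merar, 1,481 pairs, €208,746.95):
Base rate for N-329 is 14.5%.
N-329 has an FTA preferential rate, but origin Merar is not Ilon; base rate stands.
Additional duty on N-329 from Merar: +56.9%. Applied ad valorem rate: 14.5% + 56.9% = 71.4%.
Duty = €208,746.95 × 71.4% = €149,045.32.
Line 3 (L-412, Drenia, 1,413 units, €277,824.06):
Base rate for L-412 is 29%.
The additional-duty order on L-412 targets Merar, not Drenia; it does not apply.
Duty = €277,824.06 × 29% = €80,568.98.
Total = €7,536.63 + €149,045.32 + €80,568.98 = €237,150.93.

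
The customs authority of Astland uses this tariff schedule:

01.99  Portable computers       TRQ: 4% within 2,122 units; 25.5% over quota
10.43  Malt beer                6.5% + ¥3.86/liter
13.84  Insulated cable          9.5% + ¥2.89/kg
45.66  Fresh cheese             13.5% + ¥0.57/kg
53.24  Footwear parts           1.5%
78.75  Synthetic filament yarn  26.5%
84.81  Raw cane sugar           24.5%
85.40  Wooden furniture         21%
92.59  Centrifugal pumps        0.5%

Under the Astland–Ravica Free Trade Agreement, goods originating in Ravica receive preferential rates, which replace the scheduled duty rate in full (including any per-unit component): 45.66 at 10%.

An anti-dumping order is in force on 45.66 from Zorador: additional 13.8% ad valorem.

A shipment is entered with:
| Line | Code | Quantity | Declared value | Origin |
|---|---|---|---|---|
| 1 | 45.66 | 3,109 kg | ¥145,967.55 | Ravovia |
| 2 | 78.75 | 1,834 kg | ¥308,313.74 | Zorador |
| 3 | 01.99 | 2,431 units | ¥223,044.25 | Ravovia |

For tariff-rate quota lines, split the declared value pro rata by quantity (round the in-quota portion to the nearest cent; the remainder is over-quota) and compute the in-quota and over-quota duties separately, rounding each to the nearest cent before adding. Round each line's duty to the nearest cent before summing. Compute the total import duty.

¥118,198.07

Line 1 (45.66, Ravovia, 3,109 kg, ¥145,967.55):
Base rate for 45.66 is 13.5% + ¥0.57/kg.
45.66 has an FTA preferential rate, but origin Ravovia is not Ravica; base rate stands.
The additional-duty order on 45.66 targets Zorador, not Ravovia; it does not apply.
Duty = ¥145,967.55 × 13.5% + 3,109 × ¥0.57 = ¥21,477.75.
Line 2 (78.75, Zorador, 1,834 kg, ¥308,313.74):
Base rate for 78.75 is 26.5%.
Duty = ¥308,313.74 × 26.5% = ¥81,703.14.
Line 3 (01.99, Ravovia, 2,431 units, ¥223,044.25):
Code 01.99 is under a tariff-rate quota (threshold 2,122 units). In-quota: 2,122 units at 4%; over-quota: 309 units at 25.5%.
Pro-rata value split: in-quota = ¥223,044.25 × 2,122/2,431 = ¥194,693.50; over-quota = ¥223,044.25 − ¥194,693.50 = ¥28,350.75.
In-quota duty = ¥194,693.50 × 4% = ¥7,787.74. Over-quota duty = ¥28,350.75 × 25.5% = ¥7,229.44.
Line duty = ¥7,787.74 + ¥7,229.44 = ¥15,017.18.
Total = ¥21,477.75 + ¥81,703.14 + ¥15,017.18 = ¥118,198.07.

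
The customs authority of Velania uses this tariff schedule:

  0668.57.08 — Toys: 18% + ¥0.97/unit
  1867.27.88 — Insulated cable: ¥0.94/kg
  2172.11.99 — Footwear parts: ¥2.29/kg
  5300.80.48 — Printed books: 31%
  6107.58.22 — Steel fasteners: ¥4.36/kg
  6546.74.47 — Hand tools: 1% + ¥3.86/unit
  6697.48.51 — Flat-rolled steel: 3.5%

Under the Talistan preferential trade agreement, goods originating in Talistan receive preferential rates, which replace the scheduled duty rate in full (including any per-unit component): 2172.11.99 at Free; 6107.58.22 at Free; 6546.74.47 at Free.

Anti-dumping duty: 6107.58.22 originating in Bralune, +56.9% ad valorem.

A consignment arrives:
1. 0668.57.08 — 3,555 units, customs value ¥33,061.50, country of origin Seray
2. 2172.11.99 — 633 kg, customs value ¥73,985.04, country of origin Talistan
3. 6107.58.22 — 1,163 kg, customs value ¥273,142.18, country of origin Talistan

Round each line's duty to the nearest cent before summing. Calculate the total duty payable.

¥9,399.42

Line 1 (0668.57.08, Seray, 3,555 units, ¥33,061.50):
Base rate for 0668.57.08 is 18% + ¥0.97/unit.
Duty = ¥33,061.50 × 18% + 3,555 × ¥0.97 = ¥9,399.42.
Line 2 (2172.11.99, Talistan, 633 kg, ¥73,985.04):
Base rate for 2172.11.99 is ¥2.29/kg.
Origin Talistan qualifies under the Velania–Talistan agreement and 2172.11.99 is covered: preferential rate Free applies instead.
Duty = ¥73,985.04 × 0% = ¥0.00.
Line 3 (6107.58.22, Talistan, 1,163 kg, ¥273,142.18):
Base rate for 6107.58.22 is ¥4.36/kg.
Origin Talistan qualifies under the Velania–Talistan agreement and 6107.58.22 is covered: preferential rate Free applies instead.
The additional-duty order on 6107.58.22 targets Bralune, not Talistan; it does not apply.
Duty = ¥273,142.18 × 0% = ¥0.00.
Total = ¥9,399.42 + ¥0.00 + ¥0.00 = ¥9,399.42.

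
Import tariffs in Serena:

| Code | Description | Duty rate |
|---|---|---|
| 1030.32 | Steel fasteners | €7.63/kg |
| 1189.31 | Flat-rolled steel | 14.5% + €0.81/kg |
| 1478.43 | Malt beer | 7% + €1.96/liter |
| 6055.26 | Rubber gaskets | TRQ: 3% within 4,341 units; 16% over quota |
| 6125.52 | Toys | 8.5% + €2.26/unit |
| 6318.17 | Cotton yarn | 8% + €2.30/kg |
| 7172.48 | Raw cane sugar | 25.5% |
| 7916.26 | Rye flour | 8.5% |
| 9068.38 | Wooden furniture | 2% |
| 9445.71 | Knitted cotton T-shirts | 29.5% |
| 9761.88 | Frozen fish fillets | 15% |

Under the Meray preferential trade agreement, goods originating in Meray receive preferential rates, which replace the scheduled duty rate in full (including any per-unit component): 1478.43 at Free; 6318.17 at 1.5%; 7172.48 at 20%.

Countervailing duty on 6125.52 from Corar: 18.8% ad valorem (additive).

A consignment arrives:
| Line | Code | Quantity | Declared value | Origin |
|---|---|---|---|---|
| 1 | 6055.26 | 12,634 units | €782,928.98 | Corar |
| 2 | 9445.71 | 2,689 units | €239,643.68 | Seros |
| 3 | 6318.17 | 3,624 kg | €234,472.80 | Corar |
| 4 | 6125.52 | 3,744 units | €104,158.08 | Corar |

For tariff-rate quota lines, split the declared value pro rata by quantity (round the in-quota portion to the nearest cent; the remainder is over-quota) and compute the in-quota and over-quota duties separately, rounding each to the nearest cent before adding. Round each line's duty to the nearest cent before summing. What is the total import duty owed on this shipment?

€224,981.61

Line 1 (6055.26, Corar, 12,634 units, €782,928.98):
Code 6055.26 is under a tariff-rate quota (threshold 4,341 units). In-quota: 4,341 units at 3%; over-quota: 8,293 units at 16%.
Pro-rata value split: in-quota = €782,928.98 × 4,341/12,634 = €269,011.77; over-quota = €782,928.98 − €269,011.77 = €513,917.21.
In-quota duty = €269,011.77 × 3% = €8,070.35. Over-quota duty = €513,917.21 × 16% = €82,226.75.
Line duty = €8,070.35 + €82,226.75 = €90,297.10.
Line 2 (9445.71, Seros, 2,689 units, €239,643.68):
Base rate for 9445.71 is 29.5%.
Duty = €239,643.68 × 29.5% = €70,694.89.
Line 3 (6318.17, Corar, 3,624 kg, €234,472.80):
Base rate for 6318.17 is 8% + €2.30/kg.
6318.17 has an FTA preferential rate, but origin Corar is not Meray; base rate stands.
Duty = €234,472.80 × 8% + 3,624 × €2.30 = €27,093.02.
Line 4 (6125.52, Corar, 3,744 units, €104,158.08):
Base rate for 6125.52 is 8.5% + €2.26/unit.
Additional duty on 6125.52 from Corar: +18.8%. Applied ad valorem rate: 8.5% + 18.8% = 27.3%.
Duty = €104,158.08 × 27.3% + 3,744 × €2.26 = €36,896.60.
Total = €90,297.10 + €70,694.89 + €27,093.02 + €36,896.60 = €224,981.61.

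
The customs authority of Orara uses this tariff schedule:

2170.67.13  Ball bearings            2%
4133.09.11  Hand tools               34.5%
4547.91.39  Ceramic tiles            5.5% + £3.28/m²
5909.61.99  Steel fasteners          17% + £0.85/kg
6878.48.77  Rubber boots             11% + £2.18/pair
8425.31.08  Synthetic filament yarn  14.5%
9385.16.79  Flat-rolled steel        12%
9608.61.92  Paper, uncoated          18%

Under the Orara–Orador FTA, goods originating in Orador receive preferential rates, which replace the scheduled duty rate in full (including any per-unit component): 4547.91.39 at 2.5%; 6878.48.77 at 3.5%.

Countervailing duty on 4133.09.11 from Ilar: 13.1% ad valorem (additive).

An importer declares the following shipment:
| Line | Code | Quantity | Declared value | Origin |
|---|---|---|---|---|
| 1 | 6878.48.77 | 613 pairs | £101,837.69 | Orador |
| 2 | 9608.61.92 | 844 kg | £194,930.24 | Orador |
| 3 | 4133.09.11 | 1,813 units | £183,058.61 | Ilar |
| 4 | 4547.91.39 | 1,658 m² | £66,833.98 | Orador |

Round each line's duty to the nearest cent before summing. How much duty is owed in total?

£127,458.51

Line 1 (6878.48.77, Orador, 613 pairs, £101,837.69):
Base rate for 6878.48.77 is 11% + £2.18/pair.
Origin Orador qualifies under the Orara–Orador agreement and 6878.48.77 is covered: preferential rate 3.5% applies instead.
Duty = £101,837.69 × 3.5% = £3,564.32.
Line 2 (9608.61.92, Orador, 844 kg, £194,930.24):
Base rate for 9608.61.92 is 18%.
Origin Orador is the FTA partner but 9608.61.92 is not on the preference list; base rate stands.
Duty = £194,930.24 × 18% = £35,087.44.
Line 3 (4133.09.11, Ilar, 1,813 units, £183,058.61):
Base rate for 4133.09.11 is 34.5%.
Additional duty on 4133.09.11 from Ilar: +13.1%. Applied ad valorem rate: 34.5% + 13.1% = 47.6%.
Duty = £183,058.61 × 47.6% = £87,135.90.
Line 4 (4547.91.39, Orador, 1,658 m², £66,833.98):
Base rate for 4547.91.39 is 5.5% + £3.28/m².
Origin Orador qualifies under the Orara–Orador agreement and 4547.91.39 is covered: preferential rate 2.5% applies instead.
Duty = £66,833.98 × 2.5% = £1,670.85.
Total = £3,564.32 + £35,087.44 + £87,135.90 + £1,670.85 = £127,458.51.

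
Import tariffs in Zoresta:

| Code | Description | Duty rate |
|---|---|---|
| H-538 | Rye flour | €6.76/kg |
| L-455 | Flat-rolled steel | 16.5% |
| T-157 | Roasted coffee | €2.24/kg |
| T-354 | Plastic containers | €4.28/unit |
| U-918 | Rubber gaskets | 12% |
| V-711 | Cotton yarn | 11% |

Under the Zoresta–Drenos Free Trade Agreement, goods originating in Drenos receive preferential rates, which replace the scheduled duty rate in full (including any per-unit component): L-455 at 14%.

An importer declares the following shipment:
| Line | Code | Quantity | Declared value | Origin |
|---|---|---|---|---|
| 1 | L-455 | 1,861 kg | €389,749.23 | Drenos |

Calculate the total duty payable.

€54,564.89

Line 1 (L-455, Drenos, 1,861 kg, €389,749.23):
Base rate for L-455 is 16.5%.
Origin Drenos qualifies under the Zoresta–Drenos agreement and L-455 is covered: preferential rate 14% applies instead.
Duty = €389,749.23 × 14% = €54,564.89.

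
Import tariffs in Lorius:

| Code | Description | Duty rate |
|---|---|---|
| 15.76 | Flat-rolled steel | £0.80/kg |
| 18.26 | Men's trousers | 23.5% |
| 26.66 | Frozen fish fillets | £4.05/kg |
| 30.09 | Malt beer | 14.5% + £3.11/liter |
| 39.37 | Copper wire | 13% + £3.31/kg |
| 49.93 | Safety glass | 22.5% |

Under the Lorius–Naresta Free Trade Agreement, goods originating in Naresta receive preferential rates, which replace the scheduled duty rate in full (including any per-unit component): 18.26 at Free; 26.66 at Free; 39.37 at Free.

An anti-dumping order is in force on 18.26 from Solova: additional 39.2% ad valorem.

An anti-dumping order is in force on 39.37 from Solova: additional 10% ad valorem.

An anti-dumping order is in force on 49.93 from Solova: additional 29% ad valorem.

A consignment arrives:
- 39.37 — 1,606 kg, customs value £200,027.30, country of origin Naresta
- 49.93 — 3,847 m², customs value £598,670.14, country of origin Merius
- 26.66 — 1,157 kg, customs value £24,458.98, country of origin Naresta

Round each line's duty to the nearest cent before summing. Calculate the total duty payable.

Line 1 (39.37, Naresta, 1,606 kg, £200,027.30):
Base rate for 39.37 is 13% + £3.31/kg.
Origin Naresta qualifies under the Lorius–Naresta agreement and 39.37 is covered: preferential rate Free applies instead.
The additional-duty order on 39.37 targets Solova, not Naresta; it does not apply.
Duty = £200,027.30 × 0% = £0.00.
Line 2 (49.93, Merius, 3,847 m², £598,670.14):
Base rate for 49.93 is 22.5%.
The additional-duty order on 49.93 targets Solova, not Merius; it does not apply.
Duty = £598,670.14 × 22.5% = £134,700.78.
Line 3 (26.66, Naresta, 1,157 kg, £24,458.98):
Base rate for 26.66 is £4.05/kg.
Origin Naresta qualifies under the Lorius–Naresta agreement and 26.66 is covered: preferential rate Free applies instead.
Duty = £24,458.98 × 0% = £0.00.
Total = £0.00 + £134,700.78 + £0.00 = £134,700.78.

£134,700.78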